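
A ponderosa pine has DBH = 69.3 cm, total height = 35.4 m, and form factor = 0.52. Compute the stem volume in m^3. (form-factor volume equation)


Formula: V = pi * (DBH/200)^2 * H * ff
Radius = DBH/200 = 69.3/200 = 0.3465 m
Radius^2 = 0.3465^2 = 0.12006225 m^2
V = pi * 0.12006225 * 35.4 * 0.52
V = 6.943 m^3

6.943


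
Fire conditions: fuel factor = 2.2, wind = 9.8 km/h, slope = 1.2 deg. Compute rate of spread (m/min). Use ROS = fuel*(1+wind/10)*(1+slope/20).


Formula: ROS = fuel * (1 + wind/10) * (1 + slope/20)
Wind factor = 1 + 9.8/10 = 1.98
Slope factor = 1 + 1.2/20 = 1.06
ROS = 2.2 * 1.98 * 1.06 = 4.62 m/min

4.62


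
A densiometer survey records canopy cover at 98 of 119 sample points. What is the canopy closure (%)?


Formula: Canopy closure = covered points / total points * 100
Closure = 98 / 119 * 100
Closure = 0.8235 * 100 = 82.4%

82.4


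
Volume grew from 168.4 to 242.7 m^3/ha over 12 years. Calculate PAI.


Formula: PAI = (V_T2 - V_T1) / (T2 - T1)
Volume increment = 242.7 - 168.4 = 74.3 m^3/ha
PAI = 74.3 / 12 = 6.19 m^3/ha/year

6.19


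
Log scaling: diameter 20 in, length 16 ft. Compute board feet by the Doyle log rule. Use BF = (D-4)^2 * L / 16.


Doyle: BF = (D - 4)^2 * L / 16
Adjusted diameter = 20 - 4 = 16 in
(D-4)^2 = 16^2 = 256
BF = 256 * 16 / 16 = 256 BF

256


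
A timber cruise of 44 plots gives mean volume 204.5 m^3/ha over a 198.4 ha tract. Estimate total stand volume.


Formula: Total Volume = Mean Volume per ha * Total Area
Total Volume = 204.5 m^3/ha * 198.4 ha
Total Volume = 40573 m^3

40573


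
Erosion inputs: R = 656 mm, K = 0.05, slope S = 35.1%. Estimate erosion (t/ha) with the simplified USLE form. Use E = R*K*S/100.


Formula: E = R * K * S / 100  (simplified USLE)
R * K = 656 * 0.05 = 32.8
E = 32.8 * 35.1 / 100 = 11.51 t/ha

11.51


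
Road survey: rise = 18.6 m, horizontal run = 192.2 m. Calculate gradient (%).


Formula: Gradient = rise / run * 100
Gradient = 18.6 / 192.2 * 100 = 9.7%

9.7


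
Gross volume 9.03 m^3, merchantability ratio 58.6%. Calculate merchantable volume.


Formula: MV = V_total * (merchantable_pct / 100)
Merchantable fraction = 58.6% / 100 = 0.586
MV = 9.03 m^3 * 0.586 = 5.292 m^3

5.292


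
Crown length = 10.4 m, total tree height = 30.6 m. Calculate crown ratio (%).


Formula: Crown Ratio = (Crown Length / Total Height) * 100
CR = (10.4 m / 30.6 m) * 100
CR = 0.3399 * 100 = 34.0%

34.0


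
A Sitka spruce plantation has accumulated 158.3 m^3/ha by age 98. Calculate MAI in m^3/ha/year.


Formula: MAI = Total Volume / Stand Age
MAI = 158.3 m^3/ha / 98 years
MAI = 1.62 m^3/ha/year

1.62


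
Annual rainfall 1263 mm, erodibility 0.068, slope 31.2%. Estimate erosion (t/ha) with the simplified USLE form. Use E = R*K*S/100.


Formula: E = R * K * S / 100  (simplified USLE)
R * K = 1263 * 0.068 = 85.884
E = 85.884 * 31.2 / 100 = 26.8 t/ha

26.8


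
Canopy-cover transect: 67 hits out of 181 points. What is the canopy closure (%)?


Formula: Canopy closure = covered points / total points * 100
Closure = 67 / 181 * 100
Closure = 0.3702 * 100 = 37.0%

37.0


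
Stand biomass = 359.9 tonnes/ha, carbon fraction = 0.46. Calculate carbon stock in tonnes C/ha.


Formula: Carbon Stock = Biomass * Carbon Fraction
C = 359.9 t/ha * 0.46
C = 165.6 t C/ha

165.6


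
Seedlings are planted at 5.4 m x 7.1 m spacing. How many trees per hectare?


Formula: TPH = 10000 m^2/ha / (spacing_x * spacing_y)
Area per tree = 5.4 m * 7.1 m = 38.34 m^2
TPH = 10000 / 38.34 = 261 trees/ha

261


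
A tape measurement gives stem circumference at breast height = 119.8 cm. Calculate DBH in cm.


Formula: DBH = C / pi
DBH = 119.8 / pi
pi = 3.14159...
DBH = 38.1 cm

38.1


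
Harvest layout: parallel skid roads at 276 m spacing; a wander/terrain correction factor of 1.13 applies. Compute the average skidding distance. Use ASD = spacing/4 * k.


Formula: ASD = (spacing / 4) * correction
Uncorrected distance = spacing / 4 = 276 / 4 = 69 m
ASD = 69 * 1.13 = 78 m

78


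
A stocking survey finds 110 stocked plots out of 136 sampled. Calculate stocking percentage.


Formula: Stocking % = stocked plots / total plots * 100
Stocking = 110 / 136 * 100
Stocking = 0.8088 * 100 = 80.9%

80.9


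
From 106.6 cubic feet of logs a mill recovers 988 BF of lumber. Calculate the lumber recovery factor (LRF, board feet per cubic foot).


Formula: LRF = Lumber Output (BF) / Log Input (ft^3)
LRF = 988 BF / 106.6 ft^3
LRF = 9.27 BF/ft^3

9.27


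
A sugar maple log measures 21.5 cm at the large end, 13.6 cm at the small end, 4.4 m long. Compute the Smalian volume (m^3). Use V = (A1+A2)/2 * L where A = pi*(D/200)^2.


Smalian: V = (A1 + A2)/2 * L,  A = pi*(D/200)^2
A1 = pi*(21.5/200)^2 = 0.036305 m^2
A2 = pi*(13.6/200)^2 = 0.014527 m^2
V = (0.036305+0.014527)/2*4.4 = 0.1118 m^3

0.1118


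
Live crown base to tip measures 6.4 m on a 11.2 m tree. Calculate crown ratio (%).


Formula: Crown Ratio = (Crown Length / Total Height) * 100
CR = (6.4 m / 11.2 m) * 100
CR = 0.5714 * 100 = 57.1%

57.1


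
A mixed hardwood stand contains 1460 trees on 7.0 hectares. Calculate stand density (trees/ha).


Formula: Stand Density = N_trees / Area_ha
Density = 1460 trees / 7.0 ha
Density = 209 trees/ha

209


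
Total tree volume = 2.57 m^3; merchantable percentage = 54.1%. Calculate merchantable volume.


Formula: MV = V_total * (merchantable_pct / 100)
Merchantable fraction = 54.1% / 100 = 0.541
MV = 2.57 m^3 * 0.541 = 1.39 m^3

1.39


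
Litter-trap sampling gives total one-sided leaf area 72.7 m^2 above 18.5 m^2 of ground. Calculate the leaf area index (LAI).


Formula: LAI = total leaf area / ground area  (dimensionless)
LAI = 72.7 m^2 / 18.5 m^2
LAI = 3.93

3.93


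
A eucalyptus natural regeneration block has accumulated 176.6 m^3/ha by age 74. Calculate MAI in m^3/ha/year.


Formula: MAI = Total Volume / Stand Age
MAI = 176.6 m^3/ha / 74 years
MAI = 2.39 m^3/ha/year

2.39


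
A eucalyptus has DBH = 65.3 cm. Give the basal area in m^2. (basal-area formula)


Formula: BA = pi * (DBH/2)^2 / 10000  (cm^2 to m^2)
Radius = DBH/2 = 65.3/2 = 32.65 cm
BA = pi * 32.65^2 / 10000
   = 3349.0085 cm^2 / 10000
   = 0.3349 m^2

0.3349


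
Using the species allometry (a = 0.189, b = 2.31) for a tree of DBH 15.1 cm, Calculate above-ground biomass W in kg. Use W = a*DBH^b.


Formula: W = a * DBH^b  (allometric power law)
DBH^b = 15.1^2.31 = 528.977
W = 0.189 * 528.977 = 100.0 kg

100.0


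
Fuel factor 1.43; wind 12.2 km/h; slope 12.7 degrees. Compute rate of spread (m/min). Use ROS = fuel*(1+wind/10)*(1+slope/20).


Formula: ROS = fuel * (1 + wind/10) * (1 + slope/20)
Wind factor = 1 + 12.2/10 = 2.22
Slope factor = 1 + 12.7/20 = 1.635
ROS = 1.43 * 2.22 * 1.635 = 5.19 m/min

5.19


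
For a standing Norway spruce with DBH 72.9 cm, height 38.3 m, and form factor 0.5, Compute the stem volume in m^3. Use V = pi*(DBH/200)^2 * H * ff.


Formula: V = pi * (DBH/200)^2 * H * ff
Radius = DBH/200 = 72.9/200 = 0.3645 m
Radius^2 = 0.3645^2 = 0.13286025 m^2
V = pi * 0.13286025 * 38.3 * 0.5
V = 7.993 m^3

7.993


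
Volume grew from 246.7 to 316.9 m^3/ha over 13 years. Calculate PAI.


Formula: PAI = (V_T2 - V_T1) / (T2 - T1)
Volume increment = 316.9 - 246.7 = 70.2 m^3/ha
PAI = 70.2 / 13 = 5.4 m^3/ha/year

5.4


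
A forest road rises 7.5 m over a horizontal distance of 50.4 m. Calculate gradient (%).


Formula: Gradient = rise / run * 100
Gradient = 7.5 / 50.4 * 100 = 14.9%

14.9


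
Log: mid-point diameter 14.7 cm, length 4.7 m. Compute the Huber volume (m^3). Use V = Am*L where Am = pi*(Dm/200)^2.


Huber: V = Am * L,  Am = pi*(Dm/200)^2
Am = pi*(14.7/200)^2 = 0.016972 m^2
V = 0.016972*4.7 = 0.0798 m^3

0.0798


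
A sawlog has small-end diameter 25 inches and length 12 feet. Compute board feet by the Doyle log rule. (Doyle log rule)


Doyle: BF = (D - 4)^2 * L / 16
Adjusted diameter = 25 - 4 = 21 in
(D-4)^2 = 21^2 = 441
BF = 441 * 12 / 16 = 331 BF

331


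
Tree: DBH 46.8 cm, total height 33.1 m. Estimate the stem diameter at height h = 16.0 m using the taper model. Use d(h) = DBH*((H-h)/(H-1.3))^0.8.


Taper: d(h) = DBH * ((H - h) / (H - 1.3))^0.8
Numerator = H - h = 33.1 - 16.0 = 17.1 m
Denominator = H - 1.3 = 33.1 - 1.3 = 31.8 m
Ratio = 17.1 / 31.8 = 0.53774
d = 46.8 * 0.53774^0.8 = 28.5 cm

28.5


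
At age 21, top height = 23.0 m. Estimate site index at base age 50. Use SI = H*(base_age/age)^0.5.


Formula: SI = H_dom * (base_age / age)^0.5
Age ratio = 50 / 21 = 2.38095
sqrt(age_ratio) = 1.54303
SI = 23.0 * 1.54303 = 35.5 m

35.5


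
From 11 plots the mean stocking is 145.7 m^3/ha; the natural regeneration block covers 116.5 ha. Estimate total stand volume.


Formula: Total Volume = Mean Volume per ha * Total Area
Total Volume = 145.7 m^3/ha * 116.5 ha
Total Volume = 16974 m^3

16974


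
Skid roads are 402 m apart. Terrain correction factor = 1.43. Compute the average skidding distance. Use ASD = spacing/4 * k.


Formula: ASD = (spacing / 4) * correction
Uncorrected distance = spacing / 4 = 402 / 4 = 100.5 m
ASD = 100.5 * 1.43 = 144 m

144


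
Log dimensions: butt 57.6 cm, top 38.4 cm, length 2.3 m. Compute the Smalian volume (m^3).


Smalian: V = (A1 + A2)/2 * L,  A = pi*(D/200)^2
A1 = pi*(57.6/200)^2 = 0.260576 m^2
A2 = pi*(38.4/200)^2 = 0.115812 m^2
V = (0.260576+0.115812)/2*2.3 = 0.4328 m^3

0.4328


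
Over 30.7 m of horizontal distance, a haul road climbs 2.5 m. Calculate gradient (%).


Formula: Gradient = rise / run * 100
Gradient = 2.5 / 30.7 * 100 = 8.1%

8.1


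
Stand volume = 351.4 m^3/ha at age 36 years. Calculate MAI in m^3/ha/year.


Formula: MAI = Total Volume / Stand Age
MAI = 351.4 m^3/ha / 36 years
MAI = 9.76 m^3/ha/year

9.76


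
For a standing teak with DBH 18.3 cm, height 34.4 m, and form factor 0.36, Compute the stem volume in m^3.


Formula: V = pi * (DBH/200)^2 * H * ff
Radius = DBH/200 = 18.3/200 = 0.0915 m
Radius^2 = 0.0915^2 = 0.00837225 m^2
V = pi * 0.00837225 * 34.4 * 0.36
V = 0.326 m^3

0.326


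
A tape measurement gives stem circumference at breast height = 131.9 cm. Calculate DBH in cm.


Formula: DBH = C / pi
DBH = 131.9 / pi
pi = 3.14159...
DBH = 42.0 cm

42.0


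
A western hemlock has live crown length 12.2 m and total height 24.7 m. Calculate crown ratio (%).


Formula: Crown Ratio = (Crown Length / Total Height) * 100
CR = (12.2 m / 24.7 m) * 100
CR = 0.4939 * 100 = 49.4%

49.4


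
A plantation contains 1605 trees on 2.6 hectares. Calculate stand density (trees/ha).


Formula: Stand Density = N_trees / Area_ha
Density = 1605 trees / 2.6 ha
Density = 617 trees/ha

617


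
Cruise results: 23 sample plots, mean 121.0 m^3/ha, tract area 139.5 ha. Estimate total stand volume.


Formula: Total Volume = Mean Volume per ha * Total Area
Total Volume = 121.0 m^3/ha * 139.5 ha
Total Volume = 16880 m^3

16880


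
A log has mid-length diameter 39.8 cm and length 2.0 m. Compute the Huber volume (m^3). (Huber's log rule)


Huber: V = Am * L,  Am = pi*(Dm/200)^2
Am = pi*(39.8/200)^2 = 0.12441 m^2
V = 0.12441*2.0 = 0.2488 m^3

0.2488


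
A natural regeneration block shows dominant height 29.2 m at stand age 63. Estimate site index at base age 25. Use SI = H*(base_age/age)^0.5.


Formula: SI = H_dom * (base_age / age)^0.5
Age ratio = 25 / 63 = 0.39683
sqrt(age_ratio) = 0.62994
SI = 29.2 * 0.62994 = 18.4 m

18.4


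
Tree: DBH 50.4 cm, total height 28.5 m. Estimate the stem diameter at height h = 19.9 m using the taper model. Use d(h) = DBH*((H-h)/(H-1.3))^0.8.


Taper: d(h) = DBH * ((H - h) / (H - 1.3))^0.8
Numerator = H - h = 28.5 - 19.9 = 8.6 m
Denominator = H - 1.3 = 28.5 - 1.3 = 27.2 m
Ratio = 8.6 / 27.2 = 0.31618
d = 50.4 * 0.31618^0.8 = 20.1 cm

20.1


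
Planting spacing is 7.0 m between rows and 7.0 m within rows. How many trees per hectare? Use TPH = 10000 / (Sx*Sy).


Formula: TPH = 10000 m^2/ha / (spacing_x * spacing_y)
Area per tree = 7.0 m * 7.0 m = 49.0 m^2
TPH = 10000 / 49.0 = 204 trees/ha

204


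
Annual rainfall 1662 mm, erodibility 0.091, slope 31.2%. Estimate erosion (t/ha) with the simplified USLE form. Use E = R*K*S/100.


Formula: E = R * K * S / 100  (simplified USLE)
R * K = 1662 * 0.091 = 151.242
E = 151.242 * 31.2 / 100 = 47.19 t/ha

47.19


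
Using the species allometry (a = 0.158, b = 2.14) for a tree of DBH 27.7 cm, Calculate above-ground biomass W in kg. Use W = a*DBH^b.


Formula: W = a * DBH^b  (allometric power law)
DBH^b = 27.7^2.14 = 1221.5372
W = 0.158 * 1221.5372 = 193.0 kg

193.0


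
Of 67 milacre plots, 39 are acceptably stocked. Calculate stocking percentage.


Formula: Stocking % = stocked plots / total plots * 100
Stocking = 39 / 67 * 100
Stocking = 0.5821 * 100 = 58.2%

58.2


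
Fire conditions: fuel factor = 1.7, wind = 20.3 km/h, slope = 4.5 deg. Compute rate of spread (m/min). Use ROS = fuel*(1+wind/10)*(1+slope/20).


Formula: ROS = fuel * (1 + wind/10) * (1 + slope/20)
Wind factor = 1 + 20.3/10 = 3.03
Slope factor = 1 + 4.5/20 = 1.225
ROS = 1.7 * 3.03 * 1.225 = 6.31 m/min

6.31


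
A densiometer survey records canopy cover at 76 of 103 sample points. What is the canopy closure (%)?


Formula: Canopy closure = covered points / total points * 100
Closure = 76 / 103 * 100
Closure = 0.7379 * 100 = 73.8%

73.8


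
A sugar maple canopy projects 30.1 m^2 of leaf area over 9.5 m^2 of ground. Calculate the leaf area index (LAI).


Formula: LAI = total leaf area / ground area  (dimensionless)
LAI = 30.1 m^2 / 9.5 m^2
LAI = 3.17

3.17


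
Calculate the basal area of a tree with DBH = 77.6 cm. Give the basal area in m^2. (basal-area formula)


Formula: BA = pi * (DBH/2)^2 / 10000  (cm^2 to m^2)
Radius = DBH/2 = 77.6/2 = 38.8 cm
BA = pi * 38.8^2 / 10000
   = 4729.4792 cm^2 / 10000
   = 0.4729 m^2

0.4729


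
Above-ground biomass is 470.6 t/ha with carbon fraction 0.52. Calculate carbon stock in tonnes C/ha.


Formula: Carbon Stock = Biomass * Carbon Fraction
C = 470.6 t/ha * 0.52
C = 244.7 t C/ha

244.7


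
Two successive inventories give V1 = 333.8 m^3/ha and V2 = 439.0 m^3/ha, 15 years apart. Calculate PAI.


Formula: PAI = (V_T2 - V_T1) / (T2 - T1)
Volume increment = 439.0 - 333.8 = 105.2 m^3/ha
PAI = 105.2 / 15 = 7.01 m^3/ha/year

7.01


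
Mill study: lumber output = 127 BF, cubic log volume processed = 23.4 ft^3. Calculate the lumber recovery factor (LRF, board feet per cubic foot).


Formula: LRF = Lumber Output (BF) / Log Input (ft^3)
LRF = 127 BF / 23.4 ft^3
LRF = 5.43 BF/ft^3

5.43


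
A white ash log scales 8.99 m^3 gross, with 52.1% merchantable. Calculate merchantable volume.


Formula: MV = V_total * (merchantable_pct / 100)
Merchantable fraction = 52.1% / 100 = 0.521
MV = 8.99 m^3 * 0.521 = 4.684 m^3

4.684


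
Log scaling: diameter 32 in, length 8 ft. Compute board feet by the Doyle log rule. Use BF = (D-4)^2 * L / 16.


Doyle: BF = (D - 4)^2 * L / 16
Adjusted diameter = 32 - 4 = 28 in
(D-4)^2 = 28^2 = 784
BF = 784 * 8 / 16 = 392 BF

392


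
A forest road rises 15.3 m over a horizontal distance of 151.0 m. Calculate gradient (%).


Formula: Gradient = rise / run * 100
Gradient = 15.3 / 151.0 * 100 = 10.1%

10.1


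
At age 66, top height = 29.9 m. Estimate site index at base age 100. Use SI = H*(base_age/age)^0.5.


Formula: SI = H_dom * (base_age / age)^0.5
Age ratio = 100 / 66 = 1.51515
sqrt(age_ratio) = 1.23091
SI = 29.9 * 1.23091 = 36.8 m

36.8


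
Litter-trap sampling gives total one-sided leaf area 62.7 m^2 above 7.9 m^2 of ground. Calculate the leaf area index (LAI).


Formula: LAI = total leaf area / ground area  (dimensionless)
LAI = 62.7 m^2 / 7.9 m^2
LAI = 7.94

7.94


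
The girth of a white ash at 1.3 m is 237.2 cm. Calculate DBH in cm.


Formula: DBH = C / pi
DBH = 237.2 / pi
pi = 3.14159...
DBH = 75.5 cm

75.5


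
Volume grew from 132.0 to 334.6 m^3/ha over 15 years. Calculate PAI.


Formula: PAI = (V_T2 - V_T1) / (T2 - T1)
Volume increment = 334.6 - 132.0 = 202.6 m^3/ha
PAI = 202.6 / 15 = 13.51 m^3/ha/year

13.51


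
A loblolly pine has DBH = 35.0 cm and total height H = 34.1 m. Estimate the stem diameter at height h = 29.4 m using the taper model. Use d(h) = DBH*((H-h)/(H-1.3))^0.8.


Taper: d(h) = DBH * ((H - h) / (H - 1.3))^0.8
Numerator = H - h = 34.1 - 29.4 = 4.7 m
Denominator = H - 1.3 = 34.1 - 1.3 = 32.8 m
Ratio = 4.7 / 32.8 = 0.14329
d = 35.0 * 0.14329^0.8 = 7.4 cm

7.4


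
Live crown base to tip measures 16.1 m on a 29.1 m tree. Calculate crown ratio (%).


Formula: Crown Ratio = (Crown Length / Total Height) * 100
CR = (16.1 m / 29.1 m) * 100
CR = 0.5533 * 100 = 55.3%

55.3


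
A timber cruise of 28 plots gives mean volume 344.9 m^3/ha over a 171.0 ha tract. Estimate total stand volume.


Formula: Total Volume = Mean Volume per ha * Total Area
Total Volume = 344.9 m^3/ha * 171.0 ha
Total Volume = 58978 m^3

58978


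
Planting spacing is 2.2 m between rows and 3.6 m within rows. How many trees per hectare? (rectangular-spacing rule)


Formula: TPH = 10000 m^2/ha / (spacing_x * spacing_y)
Area per tree = 2.2 m * 3.6 m = 7.92 m^2
TPH = 10000 / 7.92 = 1263 trees/ha

1263


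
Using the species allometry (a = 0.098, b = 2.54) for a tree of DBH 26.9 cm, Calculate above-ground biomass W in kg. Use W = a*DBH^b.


Formula: W = a * DBH^b  (allometric power law)
DBH^b = 26.9^2.54 = 4281.252
W = 0.098 * 4281.252 = 419.6 kg

419.6


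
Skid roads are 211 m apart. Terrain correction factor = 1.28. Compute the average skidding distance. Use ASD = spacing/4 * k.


Formula: ASD = (spacing / 4) * correction
Uncorrected distance = spacing / 4 = 211 / 4 = 52.75 m
ASD = 52.75 * 1.28 = 68 m

68


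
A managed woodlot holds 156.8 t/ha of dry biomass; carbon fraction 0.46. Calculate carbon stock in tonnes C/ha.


Formula: Carbon Stock = Biomass * Carbon Fraction
C = 156.8 t/ha * 0.46
C = 72.1 t C/ha

72.1


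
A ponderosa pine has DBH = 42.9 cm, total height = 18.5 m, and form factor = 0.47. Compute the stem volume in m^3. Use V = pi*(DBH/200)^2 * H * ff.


Formula: V = pi * (DBH/200)^2 * H * ff
Radius = DBH/200 = 42.9/200 = 0.2145 m
Radius^2 = 0.2145^2 = 0.04601025 m^2
V = pi * 0.04601025 * 18.5 * 0.47
V = 1.257 m^3

1.257


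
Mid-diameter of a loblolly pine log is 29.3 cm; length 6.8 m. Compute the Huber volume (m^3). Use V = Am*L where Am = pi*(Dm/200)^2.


Huber: V = Am * L,  Am = pi*(Dm/200)^2
Am = pi*(29.3/200)^2 = 0.067426 m^2
V = 0.067426*6.8 = 0.4585 m^3

0.4585


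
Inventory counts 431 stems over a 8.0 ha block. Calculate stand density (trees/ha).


Formula: Stand Density = N_trees / Area_ha
Density = 431 trees / 8.0 ha
Density = 54 trees/ha

54


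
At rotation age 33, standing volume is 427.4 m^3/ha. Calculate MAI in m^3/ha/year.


Formula: MAI = Total Volume / Stand Age
MAI = 427.4 m^3/ha / 33 years
MAI = 12.95 m^3/ha/year

12.95


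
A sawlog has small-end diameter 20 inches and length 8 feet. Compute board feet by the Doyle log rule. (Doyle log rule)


Doyle: BF = (D - 4)^2 * L / 16
Adjusted diameter = 20 - 4 = 16 in
(D-4)^2 = 16^2 = 256
BF = 256 * 8 / 16 = 128 BF

128


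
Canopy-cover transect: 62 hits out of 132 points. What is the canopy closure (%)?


Formula: Canopy closure = covered points / total points * 100
Closure = 62 / 132 * 100
Closure = 0.4697 * 100 = 47.0%

47.0


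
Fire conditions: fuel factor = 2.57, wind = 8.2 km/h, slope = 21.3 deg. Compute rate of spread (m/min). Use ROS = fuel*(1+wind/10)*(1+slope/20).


Formula: ROS = fuel * (1 + wind/10) * (1 + slope/20)
Wind factor = 1 + 8.2/10 = 1.82
Slope factor = 1 + 21.3/20 = 2.065
ROS = 2.57 * 1.82 * 2.065 = 9.66 m/min

9.66


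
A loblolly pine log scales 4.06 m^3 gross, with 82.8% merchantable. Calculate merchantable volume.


Formula: MV = V_total * (merchantable_pct / 100)
Merchantable fraction = 82.8% / 100 = 0.828
MV = 4.06 m^3 * 0.828 = 3.362 m^3

3.362


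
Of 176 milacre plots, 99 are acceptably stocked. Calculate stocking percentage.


Formula: Stocking % = stocked plots / total plots * 100
Stocking = 99 / 176 * 100
Stocking = 0.5625 * 100 = 56.3%

56.3


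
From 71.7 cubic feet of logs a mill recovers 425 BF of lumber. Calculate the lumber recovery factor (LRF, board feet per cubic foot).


Formula: LRF = Lumber Output (BF) / Log Input (ft^3)
LRF = 425 BF / 71.7 ft^3
LRF = 5.93 BF/ft^3

5.93


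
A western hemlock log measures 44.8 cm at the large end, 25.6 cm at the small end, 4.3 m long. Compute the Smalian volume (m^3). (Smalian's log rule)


Smalian: V = (A1 + A2)/2 * L,  A = pi*(D/200)^2
A1 = pi*(44.8/200)^2 = 0.157633 m^2
A2 = pi*(25.6/200)^2 = 0.051472 m^2
V = (0.157633+0.051472)/2*4.3 = 0.4496 m^3

0.4496


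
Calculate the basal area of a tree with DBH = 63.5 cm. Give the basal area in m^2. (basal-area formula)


Formula: BA = pi * (DBH/2)^2 / 10000  (cm^2 to m^2)
Radius = DBH/2 = 63.5/2 = 31.75 cm
BA = pi * 31.75^2 / 10000
   = 3166.9217 cm^2 / 10000
   = 0.3167 m^2

0.3167


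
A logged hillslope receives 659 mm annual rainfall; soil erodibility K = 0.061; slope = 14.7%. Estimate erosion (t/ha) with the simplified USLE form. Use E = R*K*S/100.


Formula: E = R * K * S / 100  (simplified USLE)
R * K = 659 * 0.061 = 40.199
E = 40.199 * 14.7 / 100 = 5.91 t/ha

5.91


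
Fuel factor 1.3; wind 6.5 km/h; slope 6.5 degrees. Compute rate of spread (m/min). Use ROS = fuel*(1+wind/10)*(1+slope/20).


Formula: ROS = fuel * (1 + wind/10) * (1 + slope/20)
Wind factor = 1 + 6.5/10 = 1.65
Slope factor = 1 + 6.5/20 = 1.325
ROS = 1.3 * 1.65 * 1.325 = 2.84 m/min

2.84


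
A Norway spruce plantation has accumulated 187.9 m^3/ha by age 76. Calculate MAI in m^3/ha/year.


Formula: MAI = Total Volume / Stand Age
MAI = 187.9 m^3/ha / 76 years
MAI = 2.47 m^3/ha/year

2.47


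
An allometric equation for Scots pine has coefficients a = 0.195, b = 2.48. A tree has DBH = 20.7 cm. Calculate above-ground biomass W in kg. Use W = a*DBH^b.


Formula: W = a * DBH^b  (allometric power law)
DBH^b = 20.7^2.48 = 1834.8749
W = 0.195 * 1834.8749 = 357.8 kg

357.8


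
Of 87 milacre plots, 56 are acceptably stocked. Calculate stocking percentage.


Formula: Stocking % = stocked plots / total plots * 100
Stocking = 56 / 87 * 100
Stocking = 0.6437 * 100 = 64.4%

64.4


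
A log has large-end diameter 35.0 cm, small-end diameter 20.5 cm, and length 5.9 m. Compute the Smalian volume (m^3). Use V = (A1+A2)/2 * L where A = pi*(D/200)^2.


Smalian: V = (A1 + A2)/2 * L,  A = pi*(D/200)^2
A1 = pi*(35.0/200)^2 = 0.096211 m^2
A2 = pi*(20.5/200)^2 = 0.033006 m^2
V = (0.096211+0.033006)/2*5.9 = 0.3812 m^3

0.3812


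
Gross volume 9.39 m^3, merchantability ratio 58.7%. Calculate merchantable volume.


Formula: MV = V_total * (merchantable_pct / 100)
Merchantable fraction = 58.7% / 100 = 0.587
MV = 9.39 m^3 * 0.587 = 5.512 m^3

5.512


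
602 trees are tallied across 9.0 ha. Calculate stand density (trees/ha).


Formula: Stand Density = N_trees / Area_ha
Density = 602 trees / 9.0 ha
Density = 67 trees/ha

67


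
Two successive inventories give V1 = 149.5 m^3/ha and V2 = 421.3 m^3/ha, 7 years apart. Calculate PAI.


Formula: PAI = (V_T2 - V_T1) / (T2 - T1)
Volume increment = 421.3 - 149.5 = 271.8 m^3/ha
PAI = 271.8 / 7 = 38.83 m^3/ha/year

38.83


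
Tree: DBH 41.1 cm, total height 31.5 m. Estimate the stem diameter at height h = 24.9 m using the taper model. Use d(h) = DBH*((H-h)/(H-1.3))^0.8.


Taper: d(h) = DBH * ((H - h) / (H - 1.3))^0.8
Numerator = H - h = 31.5 - 24.9 = 6.6 m
Denominator = H - 1.3 = 31.5 - 1.3 = 30.2 m
Ratio = 6.6 / 30.2 = 0.21854
d = 41.1 * 0.21854^0.8 = 12.2 cm

12.2


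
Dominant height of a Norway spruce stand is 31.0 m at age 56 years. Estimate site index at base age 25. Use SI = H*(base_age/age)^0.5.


Formula: SI = H_dom * (base_age / age)^0.5
Age ratio = 25 / 56 = 0.44643
sqrt(age_ratio) = 0.66815
SI = 31.0 * 0.66815 = 20.7 m

20.7


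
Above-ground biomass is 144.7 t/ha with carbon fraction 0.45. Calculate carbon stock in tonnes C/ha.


Formula: Carbon Stock = Biomass * Carbon Fraction
C = 144.7 t/ha * 0.45
C = 65.1 t C/ha

65.1


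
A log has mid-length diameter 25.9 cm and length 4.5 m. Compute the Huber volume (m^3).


Huber: V = Am * L,  Am = pi*(Dm/200)^2
Am = pi*(25.9/200)^2 = 0.052685 m^2
V = 0.052685*4.5 = 0.2371 m^3

0.2371


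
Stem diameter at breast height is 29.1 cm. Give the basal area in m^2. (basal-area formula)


Formula: BA = pi * (DBH/2)^2 / 10000  (cm^2 to m^2)
Radius = DBH/2 = 29.1/2 = 14.55 cm
BA = pi * 14.55^2 / 10000
   = 665.083 cm^2 / 10000
   = 0.0665 m^2

0.0665


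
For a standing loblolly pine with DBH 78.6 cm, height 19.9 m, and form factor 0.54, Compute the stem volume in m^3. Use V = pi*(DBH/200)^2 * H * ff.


Formula: V = pi * (DBH/200)^2 * H * ff
Radius = DBH/200 = 78.6/200 = 0.393 m
Radius^2 = 0.393^2 = 0.154449 m^2
V = pi * 0.154449 * 19.9 * 0.54
V = 5.214 m^3

5.214


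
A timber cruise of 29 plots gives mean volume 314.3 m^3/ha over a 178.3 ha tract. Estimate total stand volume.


Formula: Total Volume = Mean Volume per ha * Total Area
Total Volume = 314.3 m^3/ha * 178.3 ha
Total Volume = 56040 m^3

56040


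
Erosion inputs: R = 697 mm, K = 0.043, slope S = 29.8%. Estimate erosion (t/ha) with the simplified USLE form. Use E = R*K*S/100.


Formula: E = R * K * S / 100  (simplified USLE)
R * K = 697 * 0.043 = 29.971
E = 29.971 * 29.8 / 100 = 8.93 t/ha

8.93


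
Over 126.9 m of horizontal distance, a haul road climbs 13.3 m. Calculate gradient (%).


Formula: Gradient = rise / run * 100
Gradient = 13.3 / 126.9 * 100 = 10.5%

10.5


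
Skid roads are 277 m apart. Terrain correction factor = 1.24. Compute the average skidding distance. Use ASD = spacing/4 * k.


Formula: ASD = (spacing / 4) * correction
Uncorrected distance = spacing / 4 = 277 / 4 = 69.25 m
ASD = 69.25 * 1.24 = 86 m

86


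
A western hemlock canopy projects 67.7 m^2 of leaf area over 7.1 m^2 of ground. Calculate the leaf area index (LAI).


Formula: LAI = total leaf area / ground area  (dimensionless)
LAI = 67.7 m^2 / 7.1 m^2
LAI = 9.54

9.54


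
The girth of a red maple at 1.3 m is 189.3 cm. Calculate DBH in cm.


Formula: DBH = C / pi
DBH = 189.3 / pi
pi = 3.14159...
DBH = 60.3 cm

60.3


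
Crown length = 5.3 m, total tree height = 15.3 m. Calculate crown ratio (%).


Formula: Crown Ratio = (Crown Length / Total Height) * 100
CR = (5.3 m / 15.3 m) * 100
CR = 0.3464 * 100 = 34.6%

34.6


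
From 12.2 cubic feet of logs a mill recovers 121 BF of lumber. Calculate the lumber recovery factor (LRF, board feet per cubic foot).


Formula: LRF = Lumber Output (BF) / Log Input (ft^3)
LRF = 121 BF / 12.2 ft^3
LRF = 9.92 BF/ft^3

9.92


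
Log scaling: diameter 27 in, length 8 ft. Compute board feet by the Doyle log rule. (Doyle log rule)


Doyle: BF = (D - 4)^2 * L / 16
Adjusted diameter = 27 - 4 = 23 in
(D-4)^2 = 23^2 = 529
BF = 529 * 8 / 16 = 265 BF

265


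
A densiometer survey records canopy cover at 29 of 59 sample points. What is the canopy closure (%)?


Formula: Canopy closure = covered points / total points * 100
Closure = 29 / 59 * 100
Closure = 0.4915 * 100 = 49.2%

49.2


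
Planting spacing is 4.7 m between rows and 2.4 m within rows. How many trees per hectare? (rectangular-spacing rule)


Formula: TPH = 10000 m^2/ha / (spacing_x * spacing_y)
Area per tree = 4.7 m * 2.4 m = 11.28 m^2
TPH = 10000 / 11.28 = 887 trees/ha

887


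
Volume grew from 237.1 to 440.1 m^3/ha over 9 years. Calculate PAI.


Formula: PAI = (V_T2 - V_T1) / (T2 - T1)
Volume increment = 440.1 - 237.1 = 203.0 m^3/ha
PAI = 203.0 / 9 = 22.56 m^3/ha/year

22.56


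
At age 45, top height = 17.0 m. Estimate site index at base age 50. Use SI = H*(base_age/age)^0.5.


Formula: SI = H_dom * (base_age / age)^0.5
Age ratio = 50 / 45 = 1.11111
sqrt(age_ratio) = 1.05409
SI = 17.0 * 1.05409 = 17.9 m

17.9


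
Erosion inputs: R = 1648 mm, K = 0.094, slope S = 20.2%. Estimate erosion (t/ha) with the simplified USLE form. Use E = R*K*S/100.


Formula: E = R * K * S / 100  (simplified USLE)
R * K = 1648 * 0.094 = 154.912
E = 154.912 * 20.2 / 100 = 31.29 t/ha

31.29


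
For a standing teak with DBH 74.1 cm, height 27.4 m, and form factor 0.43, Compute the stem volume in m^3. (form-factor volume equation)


Formula: V = pi * (DBH/200)^2 * H * ff
Radius = DBH/200 = 74.1/200 = 0.3705 m
Radius^2 = 0.3705^2 = 0.13727025 m^2
V = pi * 0.13727025 * 27.4 * 0.43
V = 5.081 m^3

5.081


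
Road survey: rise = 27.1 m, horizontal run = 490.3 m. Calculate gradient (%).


Formula: Gradient = rise / run * 100
Gradient = 27.1 / 490.3 * 100 = 5.5%

5.5


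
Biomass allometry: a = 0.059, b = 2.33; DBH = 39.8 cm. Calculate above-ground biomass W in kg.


Formula: W = a * DBH^b  (allometric power law)
DBH^b = 39.8^2.33 = 5342.2912
W = 0.059 * 5342.2912 = 315.2 kg

315.2


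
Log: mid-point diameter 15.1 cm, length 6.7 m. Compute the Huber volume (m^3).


Huber: V = Am * L,  Am = pi*(Dm/200)^2
Am = pi*(15.1/200)^2 = 0.017908 m^2
V = 0.017908*6.7 = 0.12 m^3

0.12


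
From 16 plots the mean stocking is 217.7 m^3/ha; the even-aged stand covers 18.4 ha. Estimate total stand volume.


Formula: Total Volume = Mean Volume per ha * Total Area
Total Volume = 217.7 m^3/ha * 18.4 ha
Total Volume = 4006 m^3

4006


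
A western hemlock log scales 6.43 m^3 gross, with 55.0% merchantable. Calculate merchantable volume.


Formula: MV = V_total * (merchantable_pct / 100)
Merchantable fraction = 55.0% / 100 = 0.55
MV = 6.43 m^3 * 0.55 = 3.537 m^3

3.537


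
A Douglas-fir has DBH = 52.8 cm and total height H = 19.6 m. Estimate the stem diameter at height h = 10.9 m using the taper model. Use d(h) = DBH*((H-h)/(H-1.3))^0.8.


Taper: d(h) = DBH * ((H - h) / (H - 1.3))^0.8
Numerator = H - h = 19.6 - 10.9 = 8.7 m
Denominator = H - 1.3 = 19.6 - 1.3 = 18.3 m
Ratio = 8.7 / 18.3 = 0.47541
d = 52.8 * 0.47541^0.8 = 29.1 cm

29.1


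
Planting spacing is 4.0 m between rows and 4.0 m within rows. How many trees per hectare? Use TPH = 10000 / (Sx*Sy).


Formula: TPH = 10000 m^2/ha / (spacing_x * spacing_y)
Area per tree = 4.0 m * 4.0 m = 16.0 m^2
TPH = 10000 / 16.0 = 625 trees/ha

625


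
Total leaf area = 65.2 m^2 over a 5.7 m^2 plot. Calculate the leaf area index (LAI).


Formula: LAI = total leaf area / ground area  (dimensionless)
LAI = 65.2 m^2 / 5.7 m^2
LAI = 11.44

11.44


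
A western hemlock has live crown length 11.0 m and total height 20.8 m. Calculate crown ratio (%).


Formula: Crown Ratio = (Crown Length / Total Height) * 100
CR = (11.0 m / 20.8 m) * 100
CR = 0.5288 * 100 = 52.9%

52.9


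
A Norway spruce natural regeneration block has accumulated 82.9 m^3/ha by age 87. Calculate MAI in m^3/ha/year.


Formula: MAI = Total Volume / Stand Age
MAI = 82.9 m^3/ha / 87 years
MAI = 0.95 m^3/ha/year

0.95


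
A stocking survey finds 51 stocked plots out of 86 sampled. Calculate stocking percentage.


Formula: Stocking % = stocked plots / total plots * 100
Stocking = 51 / 86 * 100
Stocking = 0.593 * 100 = 59.3%

59.3


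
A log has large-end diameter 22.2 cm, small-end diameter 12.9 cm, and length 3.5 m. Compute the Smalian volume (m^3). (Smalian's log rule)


Smalian: V = (A1 + A2)/2 * L,  A = pi*(D/200)^2
A1 = pi*(22.2/200)^2 = 0.038708 m^2
A2 = pi*(12.9/200)^2 = 0.01307 m^2
V = (0.038708+0.01307)/2*3.5 = 0.0906 m^3

0.0906


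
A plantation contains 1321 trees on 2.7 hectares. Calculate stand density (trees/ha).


Formula: Stand Density = N_trees / Area_ha
Density = 1321 trees / 2.7 ha
Density = 489 trees/ha

489


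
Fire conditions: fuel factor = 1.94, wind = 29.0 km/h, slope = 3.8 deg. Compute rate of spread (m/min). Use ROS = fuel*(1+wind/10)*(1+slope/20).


Formula: ROS = fuel * (1 + wind/10) * (1 + slope/20)
Wind factor = 1 + 29.0/10 = 3.9
Slope factor = 1 + 3.8/20 = 1.19
ROS = 1.94 * 3.9 * 1.19 = 9.0 m/min

9.0


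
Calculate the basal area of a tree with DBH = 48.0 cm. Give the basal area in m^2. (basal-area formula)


Formula: BA = pi * (DBH/2)^2 / 10000  (cm^2 to m^2)
Radius = DBH/2 = 48.0/2 = 24.0 cm
BA = pi * 24.0^2 / 10000
   = 1809.5574 cm^2 / 10000
   = 0.181 m^2

0.181


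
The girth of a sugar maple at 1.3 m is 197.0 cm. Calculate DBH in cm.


Formula: DBH = C / pi
DBH = 197.0 / pi
pi = 3.14159...
DBH = 62.7 cm

62.7


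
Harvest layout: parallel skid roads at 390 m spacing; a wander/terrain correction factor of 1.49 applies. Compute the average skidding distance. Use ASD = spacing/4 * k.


Formula: ASD = (spacing / 4) * correction
Uncorrected distance = spacing / 4 = 390 / 4 = 97.5 m
ASD = 97.5 * 1.49 = 145 m

145


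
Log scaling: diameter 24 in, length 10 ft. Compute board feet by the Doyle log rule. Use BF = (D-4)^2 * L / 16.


Doyle: BF = (D - 4)^2 * L / 16
Adjusted diameter = 24 - 4 = 20 in
(D-4)^2 = 20^2 = 400
BF = 400 * 10 / 16 = 250 BF

250


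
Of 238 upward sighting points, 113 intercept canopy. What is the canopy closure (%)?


Formula: Canopy closure = covered points / total points * 100
Closure = 113 / 238 * 100
Closure = 0.4748 * 100 = 47.5%

47.5


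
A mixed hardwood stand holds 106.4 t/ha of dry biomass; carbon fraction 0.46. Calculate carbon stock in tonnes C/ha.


Formula: Carbon Stock = Biomass * Carbon Fraction
C = 106.4 t/ha * 0.46
C = 48.9 t C/ha

48.9


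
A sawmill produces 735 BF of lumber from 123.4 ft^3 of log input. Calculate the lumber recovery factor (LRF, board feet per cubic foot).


Formula: LRF = Lumber Output (BF) / Log Input (ft^3)
LRF = 735 BF / 123.4 ft^3
LRF = 5.96 BF/ft^3

5.96


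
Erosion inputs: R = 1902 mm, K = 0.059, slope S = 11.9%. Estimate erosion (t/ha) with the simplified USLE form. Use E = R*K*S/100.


Formula: E = R * K * S / 100  (simplified USLE)
R * K = 1902 * 0.059 = 112.218
E = 112.218 * 11.9 / 100 = 13.35 t/ha

13.35


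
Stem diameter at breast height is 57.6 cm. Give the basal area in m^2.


Formula: BA = pi * (DBH/2)^2 / 10000  (cm^2 to m^2)
Radius = DBH/2 = 57.6/2 = 28.8 cm
BA = pi * 28.8^2 / 10000
   = 2605.7626 cm^2 / 10000
   = 0.2606 m^2

0.2606


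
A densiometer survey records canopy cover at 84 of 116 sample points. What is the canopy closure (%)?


Formula: Canopy closure = covered points / total points * 100
Closure = 84 / 116 * 100
Closure = 0.7241 * 100 = 72.4%

72.4


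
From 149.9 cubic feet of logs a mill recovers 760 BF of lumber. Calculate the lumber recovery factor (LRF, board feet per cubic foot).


Formula: LRF = Lumber Output (BF) / Log Input (ft^3)
LRF = 760 BF / 149.9 ft^3
LRF = 5.07 BF/ft^3

5.07


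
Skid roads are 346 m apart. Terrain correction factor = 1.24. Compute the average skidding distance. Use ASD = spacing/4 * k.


Formula: ASD = (spacing / 4) * correction
Uncorrected distance = spacing / 4 = 346 / 4 = 86.5 m
ASD = 86.5 * 1.24 = 107 m

107


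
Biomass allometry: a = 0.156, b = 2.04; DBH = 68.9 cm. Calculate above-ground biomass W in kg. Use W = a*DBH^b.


Formula: W = a * DBH^b  (allometric power law)
DBH^b = 68.9^2.04 = 5622.9887
W = 0.156 * 5622.9887 = 877.2 kg

877.2


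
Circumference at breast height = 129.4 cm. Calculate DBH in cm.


Formula: DBH = C / pi
DBH = 129.4 / pi
pi = 3.14159...
DBH = 41.2 cm

41.2


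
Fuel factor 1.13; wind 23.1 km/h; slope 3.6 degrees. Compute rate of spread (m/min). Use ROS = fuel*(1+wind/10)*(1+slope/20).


Formula: ROS = fuel * (1 + wind/10) * (1 + slope/20)
Wind factor = 1 + 23.1/10 = 3.31
Slope factor = 1 + 3.6/20 = 1.18
ROS = 1.13 * 3.31 * 1.18 = 4.41 m/min

4.41


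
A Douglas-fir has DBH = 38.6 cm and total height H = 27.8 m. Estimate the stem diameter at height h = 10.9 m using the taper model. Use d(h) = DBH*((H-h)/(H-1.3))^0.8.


Taper: d(h) = DBH * ((H - h) / (H - 1.3))^0.8
Numerator = H - h = 27.8 - 10.9 = 16.9 m
Denominator = H - 1.3 = 27.8 - 1.3 = 26.5 m
Ratio = 16.9 / 26.5 = 0.63774
d = 38.6 * 0.63774^0.8 = 26.9 cm

26.9


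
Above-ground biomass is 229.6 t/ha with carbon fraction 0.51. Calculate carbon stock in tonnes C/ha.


Formula: Carbon Stock = Biomass * Carbon Fraction
C = 229.6 t/ha * 0.51
C = 117.1 t C/ha

117.1


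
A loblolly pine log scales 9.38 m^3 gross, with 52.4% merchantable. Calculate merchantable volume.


Formula: MV = V_total * (merchantable_pct / 100)
Merchantable fraction = 52.4% / 100 = 0.524
MV = 9.38 m^3 * 0.524 = 4.915 m^3

4.915


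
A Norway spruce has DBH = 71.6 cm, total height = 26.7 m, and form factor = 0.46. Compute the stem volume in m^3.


Formula: V = pi * (DBH/200)^2 * H * ff
Radius = DBH/200 = 71.6/200 = 0.358 m
Radius^2 = 0.358^2 = 0.128164 m^2
V = pi * 0.128164 * 26.7 * 0.46
V = 4.945 m^3

4.945


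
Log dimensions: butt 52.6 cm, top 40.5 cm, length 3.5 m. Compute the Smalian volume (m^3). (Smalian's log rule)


Smalian: V = (A1 + A2)/2 * L,  A = pi*(D/200)^2
A1 = pi*(52.6/200)^2 = 0.217301 m^2
A2 = pi*(40.5/200)^2 = 0.128825 m^2
V = (0.217301+0.128825)/2*3.5 = 0.6057 m^3

0.6057


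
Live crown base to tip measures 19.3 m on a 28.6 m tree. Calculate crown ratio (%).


Formula: Crown Ratio = (Crown Length / Total Height) * 100
CR = (19.3 m / 28.6 m) * 100
CR = 0.6748 * 100 = 67.5%

67.5


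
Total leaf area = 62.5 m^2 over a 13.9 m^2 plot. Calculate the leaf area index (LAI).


Formula: LAI = total leaf area / ground area  (dimensionless)
LAI = 62.5 m^2 / 13.9 m^2
LAI = 4.5

4.5


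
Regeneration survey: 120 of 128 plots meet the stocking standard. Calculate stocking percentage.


Formula: Stocking % = stocked plots / total plots * 100
Stocking = 120 / 128 * 100
Stocking = 0.9375 * 100 = 93.8%

93.8


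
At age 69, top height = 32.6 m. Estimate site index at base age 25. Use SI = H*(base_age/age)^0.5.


Formula: SI = H_dom * (base_age / age)^0.5
Age ratio = 25 / 69 = 0.36232
sqrt(age_ratio) = 0.60193
SI = 32.6 * 0.60193 = 19.6 m

19.6


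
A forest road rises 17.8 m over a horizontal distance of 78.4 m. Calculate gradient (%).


Formula: Gradient = rise / run * 100
Gradient = 17.8 / 78.4 * 100 = 22.7%

22.7


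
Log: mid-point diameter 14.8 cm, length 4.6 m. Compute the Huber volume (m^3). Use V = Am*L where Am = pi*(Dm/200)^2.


Huber: V = Am * L,  Am = pi*(Dm/200)^2
Am = pi*(14.8/200)^2 = 0.017203 m^2
V = 0.017203*4.6 = 0.0791 m^3

0.0791


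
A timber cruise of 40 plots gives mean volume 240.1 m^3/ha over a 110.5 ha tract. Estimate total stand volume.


Formula: Total Volume = Mean Volume per ha * Total Area
Total Volume = 240.1 m^3/ha * 110.5 ha
Total Volume = 26531 m^3

26531


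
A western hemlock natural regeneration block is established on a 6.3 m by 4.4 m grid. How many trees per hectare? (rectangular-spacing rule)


Formula: TPH = 10000 m^2/ha / (spacing_x * spacing_y)
Area per tree = 6.3 m * 4.4 m = 27.72 m^2
TPH = 10000 / 27.72 = 361 trees/ha

361


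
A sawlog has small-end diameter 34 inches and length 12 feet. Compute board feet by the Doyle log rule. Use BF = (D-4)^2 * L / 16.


Doyle: BF = (D - 4)^2 * L / 16
Adjusted diameter = 34 - 4 = 30 in
(D-4)^2 = 30^2 = 900
BF = 900 * 12 / 16 = 675 BF

675


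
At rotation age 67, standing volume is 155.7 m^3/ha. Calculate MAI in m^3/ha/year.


Formula: MAI = Total Volume / Stand Age
MAI = 155.7 m^3/ha / 67 years
MAI = 2.32 m^3/ha/year

2.32


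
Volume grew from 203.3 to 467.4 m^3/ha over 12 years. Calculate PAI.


Formula: PAI = (V_T2 - V_T1) / (T2 - T1)
Volume increment = 467.4 - 203.3 = 264.1 m^3/ha
PAI = 264.1 / 12 = 22.01 m^3/ha/year

22.01


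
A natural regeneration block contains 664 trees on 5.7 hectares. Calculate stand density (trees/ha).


Formula: Stand Density = N_trees / Area_ha
Density = 664 trees / 5.7 ha
Density = 116 trees/ha

116
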